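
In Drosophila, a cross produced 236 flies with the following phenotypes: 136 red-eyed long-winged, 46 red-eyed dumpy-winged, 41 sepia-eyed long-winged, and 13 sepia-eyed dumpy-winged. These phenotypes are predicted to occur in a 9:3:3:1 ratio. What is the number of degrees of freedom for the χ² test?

A goodness-of-fit test with 4 phenotype classes has df = 4 − 1 = 3.

3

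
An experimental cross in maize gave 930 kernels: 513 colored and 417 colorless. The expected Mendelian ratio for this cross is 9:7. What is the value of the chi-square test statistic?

0.448

Under the 9:7 hypothesis (Σ ratio = 16, N = 930):
  colored: 930 × 9/16 = 523.125
  colorless: 930 × 7/16 = 406.875
χ² = Σ (O − E)² / E
  colored: (513 − 523.125)² / 523.125 = 0.1960
  colorless: (417 − 406.875)² / 406.875 = 0.2520
χ² = 0.1960 + 0.2520 = 0.448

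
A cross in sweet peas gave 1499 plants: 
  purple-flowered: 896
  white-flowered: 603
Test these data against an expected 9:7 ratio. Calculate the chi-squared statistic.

Under the 9:7 hypothesis (Σ ratio = 16, N = 1499):
  purple-flowered: 1499 × 9/16 = 843.1875
  white-flowered: 1499 × 7/16 = 655.8125
χ² = Σ (O − E)² / E
  purple-flowered: (896 − 843.1875)² / 843.1875 = 3.3079
  white-flowered: (603 − 655.8125)² / 655.8125 = 4.2530
χ² = 3.3079 + 4.2530 = 7.5609 ≈ 7.561

7.561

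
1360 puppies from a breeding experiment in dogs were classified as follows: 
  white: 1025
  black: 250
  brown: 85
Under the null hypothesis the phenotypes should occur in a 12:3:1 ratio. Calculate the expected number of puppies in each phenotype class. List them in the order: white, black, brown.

Total ratio parts = 16. Expected numbers out of 1360:
  white: 1360 × 12/16 = 1020
  black: 1360 × 3/16 = 255
  brown: 1360 × 1/16 = 85

1020, 255, 85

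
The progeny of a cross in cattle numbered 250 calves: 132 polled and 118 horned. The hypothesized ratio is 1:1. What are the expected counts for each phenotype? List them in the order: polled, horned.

Total ratio parts = 2. Expected numbers out of 250:
  polled: 250 × 1/2 = 125
  horned: 250 × 1/2 = 125

125, 125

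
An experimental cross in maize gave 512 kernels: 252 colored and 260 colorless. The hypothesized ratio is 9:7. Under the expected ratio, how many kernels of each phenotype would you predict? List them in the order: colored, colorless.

Under the 9:7 hypothesis (Σ ratio = 16, N = 512):
  colored: 512 × 9/16 = 288
  colorless: 512 × 7/16 = 224

288, 224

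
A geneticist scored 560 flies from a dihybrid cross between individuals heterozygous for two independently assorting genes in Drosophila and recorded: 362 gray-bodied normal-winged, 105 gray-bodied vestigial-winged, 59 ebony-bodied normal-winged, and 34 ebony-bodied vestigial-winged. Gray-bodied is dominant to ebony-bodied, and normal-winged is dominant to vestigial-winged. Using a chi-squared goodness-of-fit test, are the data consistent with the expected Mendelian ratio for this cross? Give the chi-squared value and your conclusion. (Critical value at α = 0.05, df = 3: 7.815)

A dihybrid F₂ with independent assortment and complete dominance at both loci gives a 9:3:3:1 phenotypic ratio.
Under the 9:3:3:1 hypothesis (Σ ratio = 16, N = 560):
  gray-bodied normal-winged: 560 × 9/16 = 315
  gray-bodied vestigial-winged: 560 × 3/16 = 105
  ebony-bodied normal-winged: 560 × 3/16 = 105
  ebony-bodied vestigial-winged: 560 × 1/16 = 35
χ² = Σ (O − E)² / E
  gray-bodied normal-winged: (362 − 315)² / 315 = 7.0127
  gray-bodied vestigial-winged: (105 − 105)² / 105 = 0.0000
  ebony-bodied normal-winged: (59 − 105)² / 105 = 20.1524
  ebony-bodied vestigial-winged: (34 − 35)² / 35 = 0.0286
χ² = 7.0127 + 0.0000 + 20.1524 + 0.0286 = 27.1937 ≈ 27.194
Degrees of freedom = 4 − 1 = 3; critical value at α = 0.05 is 7.815.
Since 27.194 > 7.815, we reject the null hypothesis — the data do not fit the 9:3:3:1 ratio.

27.194; not consistent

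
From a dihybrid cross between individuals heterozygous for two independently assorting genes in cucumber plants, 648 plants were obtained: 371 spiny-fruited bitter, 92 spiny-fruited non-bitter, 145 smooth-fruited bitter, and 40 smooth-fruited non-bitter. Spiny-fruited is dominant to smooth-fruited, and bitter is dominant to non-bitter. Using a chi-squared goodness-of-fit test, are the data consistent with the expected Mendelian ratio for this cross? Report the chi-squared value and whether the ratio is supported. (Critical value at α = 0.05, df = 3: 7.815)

11.830; not consistent

A dihybrid F₂ with independent assortment and complete dominance at both loci gives a 9:3:3:1 phenotypic ratio.
Under the 9:3:3:1 hypothesis (Σ ratio = 16, N = 648):
  spiny-fruited bitter: 648 × 9/16 = 364.5
  spiny-fruited non-bitter: 648 × 3/16 = 121.5
  smooth-fruited bitter: 648 × 3/16 = 121.5
  smooth-fruited non-bitter: 648 × 1/16 = 40.5
χ² = Σ (O − E)² / E
  spiny-fruited bitter: (371 − 364.5)² / 364.5 = 0.1159
  spiny-fruited non-bitter: (92 − 121.5)² / 121.5 = 7.1626
  smooth-fruited bitter: (145 − 121.5)² / 121.5 = 4.5453
  smooth-fruited non-bitter: (40 − 40.5)² / 40.5 = 0.0062
χ² = 0.1159 + 7.1626 + 4.5453 + 0.0062 = 11.830
Degrees of freedom = 4 − 1 = 3; critical value at α = 0.05 is 7.815.
Since 11.830 > 7.815, we reject the null hypothesis — the data do not fit the 9:3:3:1 ratio.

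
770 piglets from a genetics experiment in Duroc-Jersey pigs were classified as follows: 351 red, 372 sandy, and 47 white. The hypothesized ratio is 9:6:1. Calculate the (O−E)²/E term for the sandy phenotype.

24.002

Total ratio parts = 16. Expected numbers out of 770:
  red: 770 × 9/16 = 433.125
  sandy: 770 × 6/16 = 288.75
  white: 770 × 1/16 = 48.125
Contribution of sandy: (372 − 288.75)² / 288.75 = 24.0019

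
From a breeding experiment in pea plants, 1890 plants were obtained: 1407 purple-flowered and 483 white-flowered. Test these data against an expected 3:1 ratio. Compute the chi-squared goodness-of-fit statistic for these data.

Expected counts for N = 1890 under a 3:1 ratio (total parts = 4):
  purple-flowered: 1890 × 3/4 = 1417.5
  white-flowered: 1890 × 1/4 = 472.5
χ² = Σ (O − E)² / E
  purple-flowered: (1407 − 1417.5)² / 1417.5 = 0.0778
  white-flowered: (483 − 472.5)² / 472.5 = 0.2333
χ² = 0.0778 + 0.2333 = 0.3111 ≈ 0.311

0.311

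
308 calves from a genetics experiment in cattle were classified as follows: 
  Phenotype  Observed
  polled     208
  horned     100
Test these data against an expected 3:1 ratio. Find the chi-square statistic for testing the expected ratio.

9.160

Under the 3:1 hypothesis (Σ ratio = 4, N = 308):
  polled: 308 × 3/4 = 231
  horned: 308 × 1/4 = 77
χ² = Σ (O − E)² / E
  polled: (208 − 231)² / 231 = 2.2900
  horned: (100 − 77)² / 77 = 6.8701
χ² = 2.2900 + 6.8701 = 9.1601 ≈ 9.160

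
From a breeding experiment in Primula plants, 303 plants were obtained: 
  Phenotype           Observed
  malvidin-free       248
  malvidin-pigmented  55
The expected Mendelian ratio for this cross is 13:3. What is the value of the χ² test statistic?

The 13:3 ratio has 16 parts, so with N = 303 the expected counts are:
  malvidin-free: 303 × 13/16 = 246.1875
  malvidin-pigmented: 303 × 3/16 = 56.8125
χ² = Σ (O − E)² / E
  malvidin-free: (248 − 246.1875)² / 246.1875 = 0.0133
  malvidin-pigmented: (55 − 56.8125)² / 56.8125 = 0.0578
χ² = 0.0133 + 0.0578 = 0.0711 ≈ 0.071

0.071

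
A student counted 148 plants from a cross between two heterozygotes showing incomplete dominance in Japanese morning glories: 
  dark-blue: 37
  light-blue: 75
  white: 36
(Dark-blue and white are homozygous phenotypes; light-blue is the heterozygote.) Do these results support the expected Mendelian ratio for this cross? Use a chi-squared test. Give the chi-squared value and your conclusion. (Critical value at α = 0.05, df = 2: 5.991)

With incomplete dominance, a heterozygote × heterozygote cross gives a 1:2:1 phenotypic ratio.
Total ratio parts = 4. Expected numbers out of 148:
  dark-blue: 148 × 1/4 = 37
  light-blue: 148 × 2/4 = 74
  white: 148 × 1/4 = 37
χ² = Σ (O − E)² / E
  dark-blue: (37 − 37)² / 37 = 0.0000
  light-blue: (75 − 74)² / 74 = 0.0135
  white: (36 − 37)² / 37 = 0.0270
χ² = 0.0000 + 0.0135 + 0.0270 = 0.0405 ≈ 0.041
Degrees of freedom = 3 − 1 = 2; critical value at α = 0.05 is 5.991.
Since 0.041 < 5.991, we fail to reject the null hypothesis — the data are consistent with the 1:2:1 ratio.

0.041; consistent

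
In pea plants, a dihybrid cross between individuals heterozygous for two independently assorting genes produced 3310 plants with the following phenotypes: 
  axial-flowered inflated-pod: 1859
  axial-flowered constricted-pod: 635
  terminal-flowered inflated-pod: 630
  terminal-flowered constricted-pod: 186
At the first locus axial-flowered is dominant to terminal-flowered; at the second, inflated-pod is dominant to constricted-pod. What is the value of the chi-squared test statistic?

A dihybrid F₂ with independent assortment and complete dominance at both loci gives a 9:3:3:1 phenotypic ratio.
Expected counts for N = 3310 under a 9:3:3:1 ratio (total parts = 16):
  axial-flowered inflated-pod: 3310 × 9/16 = 1861.875
  axial-flowered constricted-pod: 3310 × 3/16 = 620.625
  terminal-flowered inflated-pod: 3310 × 3/16 = 620.625
  terminal-flowered constricted-pod: 3310 × 1/16 = 206.875
χ² = Σ (O − E)² / E
  axial-flowered inflated-pod: (1859 − 1861.875)² / 1861.875 = 0.0044
  axial-flowered constricted-pod: (635 − 620.625)² / 620.625 = 0.3330
  terminal-flowered inflated-pod: (630 − 620.625)² / 620.625 = 0.1416
  terminal-flowered constricted-pod: (186 − 206.875)² / 206.875 = 2.1064
χ² = 0.0044 + 0.3330 + 0.1416 + 2.1064 = 2.5854 ≈ 2.585

2.585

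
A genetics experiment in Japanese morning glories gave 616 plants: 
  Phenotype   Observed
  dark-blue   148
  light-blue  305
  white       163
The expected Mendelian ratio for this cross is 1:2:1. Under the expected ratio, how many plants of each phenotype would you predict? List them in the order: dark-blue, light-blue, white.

Expected counts for N = 616 under a 1:2:1 ratio (total parts = 4):
  dark-blue: 616 × 1/4 = 154
  light-blue: 616 × 2/4 = 308
  white: 616 × 1/4 = 154

154, 308, 154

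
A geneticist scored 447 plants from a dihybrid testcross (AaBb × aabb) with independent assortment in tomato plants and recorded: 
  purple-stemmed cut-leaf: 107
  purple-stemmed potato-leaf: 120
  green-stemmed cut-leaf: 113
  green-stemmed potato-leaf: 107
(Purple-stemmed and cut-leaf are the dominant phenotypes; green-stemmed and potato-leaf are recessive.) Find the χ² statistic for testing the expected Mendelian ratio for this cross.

1.027

A dihybrid testcross with independent assortment gives a 1:1:1:1 ratio.
Under the 1:1:1:1 hypothesis (Σ ratio = 4, N = 447):
  purple-stemmed cut-leaf: 447 × 1/4 = 111.75
  purple-stemmed potato-leaf: 447 × 1/4 = 111.75
  green-stemmed cut-leaf: 447 × 1/4 = 111.75
  green-stemmed potato-leaf: 447 × 1/4 = 111.75
χ² = Σ (O − E)² / E
  purple-stemmed cut-leaf: (107 − 111.75)² / 111.75 = 0.2019
  purple-stemmed potato-leaf: (120 − 111.75)² / 111.75 = 0.6091
  green-stemmed cut-leaf: (113 − 111.75)² / 111.75 = 0.0140
  green-stemmed potato-leaf: (107 − 111.75)² / 111.75 = 0.2019
χ² = 0.2019 + 0.6091 + 0.0140 + 0.2019 = 1.0269 ≈ 1.027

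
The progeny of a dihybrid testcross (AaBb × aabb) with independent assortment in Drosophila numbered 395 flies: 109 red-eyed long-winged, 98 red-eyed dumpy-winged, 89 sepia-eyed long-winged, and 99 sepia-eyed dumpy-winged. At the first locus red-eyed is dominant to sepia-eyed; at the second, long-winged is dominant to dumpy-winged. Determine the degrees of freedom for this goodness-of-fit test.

3

A dihybrid testcross with independent assortment gives a 1:1:1:1 ratio.
A goodness-of-fit test with 4 phenotype classes has df = 4 − 1 = 3.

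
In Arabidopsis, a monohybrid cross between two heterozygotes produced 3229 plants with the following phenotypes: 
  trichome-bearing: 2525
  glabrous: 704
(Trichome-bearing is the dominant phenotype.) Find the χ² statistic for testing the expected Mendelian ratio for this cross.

For a monohybrid cross between heterozygotes with complete dominance, the expected phenotypic ratio is 3:1.
Under the 3:1 hypothesis (Σ ratio = 4, N = 3229):
  trichome-bearing: 3229 × 3/4 = 2421.75
  glabrous: 3229 × 1/4 = 807.25
χ² = Σ (O − E)² / E
  trichome-bearing: (2525 − 2421.75)² / 2421.75 = 4.4020
  glabrous: (704 − 807.25)² / 807.25 = 13.2060
χ² = 4.4020 + 13.2060 = 17.608

17.608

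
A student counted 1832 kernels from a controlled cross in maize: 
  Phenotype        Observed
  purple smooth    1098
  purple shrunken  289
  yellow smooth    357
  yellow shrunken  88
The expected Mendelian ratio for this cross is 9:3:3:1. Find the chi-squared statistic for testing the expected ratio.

19.732

The 9:3:3:1 ratio has 16 parts, so with N = 1832 the expected counts are:
  purple smooth: 1832 × 9/16 = 1030.5
  purple shrunken: 1832 × 3/16 = 343.5
  yellow smooth: 1832 × 3/16 = 343.5
  yellow shrunken: 1832 × 1/16 = 114.5
χ² = Σ (O − E)² / E
  purple smooth: (1098 − 1030.5)² / 1030.5 = 4.4214
  purple shrunken: (289 − 343.5)² / 343.5 = 8.6470
  yellow smooth: (357 − 343.5)² / 343.5 = 0.5306
  yellow shrunken: (88 − 114.5)² / 114.5 = 6.1332
χ² = 4.4214 + 8.6470 + 0.5306 + 6.1332 = 19.7322 ≈ 19.732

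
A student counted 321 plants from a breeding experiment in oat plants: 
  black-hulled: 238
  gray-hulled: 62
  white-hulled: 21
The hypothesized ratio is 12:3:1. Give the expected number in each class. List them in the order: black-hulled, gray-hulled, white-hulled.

240.75, 60.1875, 20.0625

Under the 12:3:1 hypothesis (Σ ratio = 16, N = 321):
  black-hulled: 321 × 12/16 = 240.75
  gray-hulled: 321 × 3/16 = 60.1875
  white-hulled: 321 × 1/16 = 20.0625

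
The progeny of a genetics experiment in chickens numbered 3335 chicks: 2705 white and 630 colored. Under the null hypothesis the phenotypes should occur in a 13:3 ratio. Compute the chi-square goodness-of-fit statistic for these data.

0.043

Total ratio parts = 16. Expected numbers out of 3335:
  white: 3335 × 13/16 = 2709.6875
  colored: 3335 × 3/16 = 625.3125
χ² = Σ (O − E)² / E
  white: (2705 − 2709.6875)² / 2709.6875 = 0.0081
  colored: (630 − 625.3125)² / 625.3125 = 0.0351
χ² = 0.0081 + 0.0351 = 0.0432 ≈ 0.043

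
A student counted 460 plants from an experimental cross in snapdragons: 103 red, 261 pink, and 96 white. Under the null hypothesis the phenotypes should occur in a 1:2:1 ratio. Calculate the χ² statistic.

8.570

Expected counts for N = 460 under a 1:2:1 ratio (total parts = 4):
  red: 460 × 1/4 = 115
  pink: 460 × 2/4 = 230
  white: 460 × 1/4 = 115
χ² = Σ (O − E)² / E
  red: (103 − 115)² / 115 = 1.2522
  pink: (261 − 230)² / 230 = 4.1783
  white: (96 − 115)² / 115 = 3.1391
χ² = 1.2522 + 4.1783 + 3.1391 = 8.5696 ≈ 8.570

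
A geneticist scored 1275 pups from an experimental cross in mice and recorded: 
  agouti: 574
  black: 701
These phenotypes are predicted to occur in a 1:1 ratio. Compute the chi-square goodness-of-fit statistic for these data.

Expected counts for N = 1275 under a 1:1 ratio (total parts = 2):
  agouti: 1275 × 1/2 = 637.5
  black: 1275 × 1/2 = 637.5
χ² = Σ (O − E)² / E
  agouti: (574 − 637.5)² / 637.5 = 6.3251
  black: (701 − 637.5)² / 637.5 = 6.3251
χ² = 6.3251 + 6.3251 = 12.6502 ≈ 12.650

12.650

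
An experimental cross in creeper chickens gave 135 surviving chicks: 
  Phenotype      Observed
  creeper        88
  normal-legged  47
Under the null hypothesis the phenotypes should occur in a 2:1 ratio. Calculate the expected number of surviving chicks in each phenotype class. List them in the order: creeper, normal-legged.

90, 45

Expected counts for N = 135 under a 2:1 ratio (total parts = 3):
  creeper: 135 × 2/3 = 90
  normal-legged: 135 × 1/3 = 45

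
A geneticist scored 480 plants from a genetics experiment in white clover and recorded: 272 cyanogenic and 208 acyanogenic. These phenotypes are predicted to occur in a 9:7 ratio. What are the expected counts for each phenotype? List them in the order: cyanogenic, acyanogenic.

Total ratio parts = 16. Expected numbers out of 480:
  cyanogenic: 480 × 9/16 = 270
  acyanogenic: 480 × 7/16 = 210

270, 210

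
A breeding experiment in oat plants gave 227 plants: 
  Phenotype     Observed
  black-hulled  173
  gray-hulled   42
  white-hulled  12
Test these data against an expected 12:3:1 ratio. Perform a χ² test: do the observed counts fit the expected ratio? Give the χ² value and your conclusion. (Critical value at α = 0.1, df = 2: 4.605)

0.389; consistent

Total ratio parts = 16. Expected numbers out of 227:
  black-hulled: 227 × 12/16 = 170.25
  gray-hulled: 227 × 3/16 = 42.5625
  white-hulled: 227 × 1/16 = 14.1875
χ² = Σ (O − E)² / E
  black-hulled: (173 − 170.25)² / 170.25 = 0.0444
  gray-hulled: (42 − 42.5625)² / 42.5625 = 0.0074
  white-hulled: (12 − 14.1875)² / 14.1875 = 0.3373
χ² = 0.0444 + 0.0074 + 0.3373 = 0.3891 ≈ 0.389
Degrees of freedom = 3 − 1 = 2; critical value at α = 0.1 is 4.605.
Since 0.389 < 4.605, we fail to reject the null hypothesis — the data are consistent with the 12:3:1 ratio.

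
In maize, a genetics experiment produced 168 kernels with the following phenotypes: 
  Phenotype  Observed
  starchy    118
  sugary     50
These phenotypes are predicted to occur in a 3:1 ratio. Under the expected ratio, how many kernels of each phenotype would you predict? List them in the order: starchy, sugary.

Under the 3:1 hypothesis (Σ ratio = 4, N = 168):
  starchy: 168 × 3/4 = 126
  sugary: 168 × 1/4 = 42

126, 42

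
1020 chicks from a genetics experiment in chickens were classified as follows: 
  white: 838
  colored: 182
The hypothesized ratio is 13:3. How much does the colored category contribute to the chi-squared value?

Under the 13:3 hypothesis (Σ ratio = 16, N = 1020):
  white: 1020 × 13/16 = 828.75
  colored: 1020 × 3/16 = 191.25
Contribution of colored: (182 − 191.25)² / 191.25 = 0.4474

0.447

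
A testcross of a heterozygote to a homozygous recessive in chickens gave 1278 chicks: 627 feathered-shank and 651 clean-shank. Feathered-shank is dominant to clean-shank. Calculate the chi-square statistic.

A testcross of a heterozygote (Aa × aa) gives a 1:1 phenotypic ratio.
The 1:1 ratio has 2 parts, so with N = 1278 the expected counts are:
  feathered-shank: 1278 × 1/2 = 639
  clean-shank: 1278 × 1/2 = 639
χ² = Σ (O − E)² / E
  feathered-shank: (627 − 639)² / 639 = 0.2254
  clean-shank: (651 − 639)² / 639 = 0.2254
χ² = 0.2254 + 0.2254 = 0.4508 ≈ 0.451

0.451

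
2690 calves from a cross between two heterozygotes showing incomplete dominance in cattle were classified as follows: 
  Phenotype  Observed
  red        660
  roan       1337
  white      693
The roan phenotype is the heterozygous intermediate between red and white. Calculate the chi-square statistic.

With incomplete dominance, a heterozygote × heterozygote cross gives a 1:2:1 phenotypic ratio.
Expected counts for N = 2690 under a 1:2:1 ratio (total parts = 4):
  red: 2690 × 1/4 = 672.5
  roan: 2690 × 2/4 = 1345
  white: 2690 × 1/4 = 672.5
χ² = Σ (O − E)² / E
  red: (660 − 672.5)² / 672.5 = 0.2323
  roan: (1337 − 1345)² / 1345 = 0.0476
  white: (693 − 672.5)² / 672.5 = 0.6249
χ² = 0.2323 + 0.0476 + 0.6249 = 0.9048 ≈ 0.905

0.905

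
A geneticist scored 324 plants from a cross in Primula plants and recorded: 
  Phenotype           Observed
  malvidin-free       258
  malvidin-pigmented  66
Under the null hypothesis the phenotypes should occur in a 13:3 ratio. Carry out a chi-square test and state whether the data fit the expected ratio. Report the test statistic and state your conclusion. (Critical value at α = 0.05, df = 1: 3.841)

The 13:3 ratio has 16 parts, so with N = 324 the expected counts are:
  malvidin-free: 324 × 13/16 = 263.25
  malvidin-pigmented: 324 × 3/16 = 60.75
χ² = Σ (O − E)² / E
  malvidin-free: (258 − 263.25)² / 263.25 = 0.1047
  malvidin-pigmented: (66 − 60.75)² / 60.75 = 0.4537
χ² = 0.1047 + 0.4537 = 0.5584 ≈ 0.558
Degrees of freedom = 2 − 1 = 1; critical value at α = 0.05 is 3.841.
Since 0.558 < 3.841, we fail to reject the null hypothesis — the data are consistent with the 13:3 ratio.

0.558; consistent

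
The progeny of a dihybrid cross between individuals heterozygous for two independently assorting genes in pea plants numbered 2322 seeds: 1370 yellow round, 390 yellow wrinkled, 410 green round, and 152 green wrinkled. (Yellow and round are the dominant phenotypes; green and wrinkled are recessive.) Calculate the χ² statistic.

9.657

A dihybrid F₂ with independent assortment and complete dominance at both loci gives a 9:3:3:1 phenotypic ratio.
Expected counts for N = 2322 under a 9:3:3:1 ratio (total parts = 16):
  yellow round: 2322 × 9/16 = 1306.125
  yellow wrinkled: 2322 × 3/16 = 435.375
  green round: 2322 × 3/16 = 435.375
  green wrinkled: 2322 × 1/16 = 145.125
χ² = Σ (O − E)² / E
  yellow round: (1370 − 1306.125)² / 1306.125 = 3.1238
  yellow wrinkled: (390 − 435.375)² / 435.375 = 4.7290
  green round: (410 − 435.375)² / 435.375 = 1.4789
  green wrinkled: (152 − 145.125)² / 145.125 = 0.3257
χ² = 3.1238 + 4.7290 + 1.4789 + 0.3257 = 9.6574 ≈ 9.657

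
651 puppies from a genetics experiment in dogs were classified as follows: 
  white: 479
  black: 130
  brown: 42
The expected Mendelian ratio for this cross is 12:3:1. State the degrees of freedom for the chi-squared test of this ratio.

A goodness-of-fit test with 3 phenotype classes has df = 3 − 1 = 2.

2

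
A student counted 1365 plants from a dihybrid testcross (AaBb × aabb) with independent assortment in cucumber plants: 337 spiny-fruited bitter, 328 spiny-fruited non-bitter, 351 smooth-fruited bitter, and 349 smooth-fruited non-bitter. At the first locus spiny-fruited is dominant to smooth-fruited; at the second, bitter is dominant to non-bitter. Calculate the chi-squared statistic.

1.022

A dihybrid testcross with independent assortment gives a 1:1:1:1 ratio.
The 1:1:1:1 ratio has 4 parts, so with N = 1365 the expected counts are:
  spiny-fruited bitter: 1365 × 1/4 = 341.25
  spiny-fruited non-bitter: 1365 × 1/4 = 341.25
  smooth-fruited bitter: 1365 × 1/4 = 341.25
  smooth-fruited non-bitter: 1365 × 1/4 = 341.25
χ² = Σ (O − E)² / E
  spiny-fruited bitter: (337 − 341.25)² / 341.25 = 0.0529
  spiny-fruited non-bitter: (328 − 341.25)² / 341.25 = 0.5145
  smooth-fruited bitter: (351 − 341.25)² / 341.25 = 0.2786
  smooth-fruited non-bitter: (349 − 341.25)² / 341.25 = 0.1760
χ² = 0.0529 + 0.5145 + 0.2786 + 0.1760 = 1.022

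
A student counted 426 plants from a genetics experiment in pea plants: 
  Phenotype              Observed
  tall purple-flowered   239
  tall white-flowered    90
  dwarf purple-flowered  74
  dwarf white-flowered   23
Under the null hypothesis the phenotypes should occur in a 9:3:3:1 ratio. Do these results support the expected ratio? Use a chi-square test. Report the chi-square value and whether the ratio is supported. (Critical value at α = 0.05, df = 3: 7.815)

Expected counts for N = 426 under a 9:3:3:1 ratio (total parts = 16):
  tall purple-flowered: 426 × 9/16 = 239.625
  tall white-flowered: 426 × 3/16 = 79.875
  dwarf purple-flowered: 426 × 3/16 = 79.875
  dwarf white-flowered: 426 × 1/16 = 26.625
χ² = Σ (O − E)² / E
  tall purple-flowered: (239 − 239.625)² / 239.625 = 0.0016
  tall white-flowered: (90 − 79.875)² / 79.875 = 1.2835
  dwarf purple-flowered: (74 − 79.875)² / 79.875 = 0.4321
  dwarf white-flowered: (23 − 26.625)² / 26.625 = 0.4935
χ² = 0.0016 + 1.2835 + 0.4321 + 0.4935 = 2.2107 ≈ 2.211
Degrees of freedom = 4 − 1 = 3; critical value at α = 0.05 is 7.815.
Since 2.211 < 7.815, we fail to reject the null hypothesis — the data are consistent with the 9:3:3:1 ratio.

2.211; consistent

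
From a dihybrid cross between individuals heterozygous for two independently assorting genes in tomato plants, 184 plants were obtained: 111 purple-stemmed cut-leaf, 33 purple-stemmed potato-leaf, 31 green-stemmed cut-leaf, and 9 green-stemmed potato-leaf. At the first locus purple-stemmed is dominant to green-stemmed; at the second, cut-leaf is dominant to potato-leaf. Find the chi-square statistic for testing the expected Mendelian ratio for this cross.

A dihybrid F₂ with independent assortment and complete dominance at both loci gives a 9:3:3:1 phenotypic ratio.
Under the 9:3:3:1 hypothesis (Σ ratio = 16, N = 184):
  purple-stemmed cut-leaf: 184 × 9/16 = 103.5
  purple-stemmed potato-leaf: 184 × 3/16 = 34.5
  green-stemmed cut-leaf: 184 × 3/16 = 34.5
  green-stemmed potato-leaf: 184 × 1/16 = 11.5
χ² = Σ (O − E)² / E
  purple-stemmed cut-leaf: (111 − 103.5)² / 103.5 = 0.5435
  purple-stemmed potato-leaf: (33 − 34.5)² / 34.5 = 0.0652
  green-stemmed cut-leaf: (31 − 34.5)² / 34.5 = 0.3551
  green-stemmed potato-leaf: (9 − 11.5)² / 11.5 = 0.5435
χ² = 0.5435 + 0.0652 + 0.3551 + 0.5435 = 1.5073 ≈ 1.507

1.507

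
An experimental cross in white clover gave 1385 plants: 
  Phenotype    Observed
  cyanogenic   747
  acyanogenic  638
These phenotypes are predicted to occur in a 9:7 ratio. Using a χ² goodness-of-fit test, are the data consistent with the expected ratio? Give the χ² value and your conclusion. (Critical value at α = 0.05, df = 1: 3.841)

3.016; consistent

The 9:7 ratio has 16 parts, so with N = 1385 the expected counts are:
  cyanogenic: 1385 × 9/16 = 779.0625
  acyanogenic: 1385 × 7/16 = 605.9375
χ² = Σ (O − E)² / E
  cyanogenic: (747 − 779.0625)² / 779.0625 = 1.3195
  acyanogenic: (638 − 605.9375)² / 605.9375 = 1.6966
χ² = 1.3195 + 1.6966 = 3.0161 ≈ 3.016
Degrees of freedom = 2 − 1 = 1; critical value at α = 0.05 is 3.841.
Since 3.016 < 3.841, we fail to reject the null hypothesis — the data are consistent with the 9:7 ratio.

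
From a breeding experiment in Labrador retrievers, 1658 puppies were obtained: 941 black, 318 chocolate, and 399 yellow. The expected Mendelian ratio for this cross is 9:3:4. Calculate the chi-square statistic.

Total ratio parts = 16. Expected numbers out of 1658:
  black: 1658 × 9/16 = 932.625
  chocolate: 1658 × 3/16 = 310.875
  yellow: 1658 × 4/16 = 414.5
χ² = Σ (O − E)² / E
  black: (941 − 932.625)² / 932.625 = 0.0752
  chocolate: (318 − 310.875)² / 310.875 = 0.1633
  yellow: (399 − 414.5)² / 414.5 = 0.5796
χ² = 0.0752 + 0.1633 + 0.5796 = 0.8181 ≈ 0.818

0.818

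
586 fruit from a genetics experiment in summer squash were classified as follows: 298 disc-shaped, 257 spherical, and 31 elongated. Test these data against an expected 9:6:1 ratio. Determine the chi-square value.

Under the 9:6:1 hypothesis (Σ ratio = 16, N = 586):
  disc-shaped: 586 × 9/16 = 329.625
  spherical: 586 × 6/16 = 219.75
  elongated: 586 × 1/16 = 36.625
χ² = Σ (O − E)² / E
  disc-shaped: (298 − 329.625)² / 329.625 = 3.0342
  spherical: (257 − 219.75)² / 219.75 = 6.3143
  elongated: (31 − 36.625)² / 36.625 = 0.8639
χ² = 3.0342 + 6.3143 + 0.8639 = 10.2124 ≈ 10.212

10.212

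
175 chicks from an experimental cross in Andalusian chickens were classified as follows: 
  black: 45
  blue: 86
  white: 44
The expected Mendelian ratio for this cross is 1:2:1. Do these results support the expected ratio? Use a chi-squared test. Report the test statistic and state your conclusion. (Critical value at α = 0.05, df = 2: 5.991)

Under the 1:2:1 hypothesis (Σ ratio = 4, N = 175):
  black: 175 × 1/4 = 43.75
  blue: 175 × 2/4 = 87.5
  white: 175 × 1/4 = 43.75
χ² = Σ (O − E)² / E
  black: (45 − 43.75)² / 43.75 = 0.0357
  blue: (86 − 87.5)² / 87.5 = 0.0257
  white: (44 − 43.75)² / 43.75 = 0.0014
χ² = 0.0357 + 0.0257 + 0.0014 = 0.0628 ≈ 0.063
Degrees of freedom = 3 − 1 = 2; critical value at α = 0.05 is 5.991.
Since 0.063 < 5.991, we fail to reject the null hypothesis — the data are consistent with the 1:2:1 ratio.

0.063; consistent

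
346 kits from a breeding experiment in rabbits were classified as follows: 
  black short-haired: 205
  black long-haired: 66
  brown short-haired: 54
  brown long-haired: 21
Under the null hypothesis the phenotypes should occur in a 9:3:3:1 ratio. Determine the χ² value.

Total ratio parts = 16. Expected numbers out of 346:
  black short-haired: 346 × 9/16 = 194.625
  black long-haired: 346 × 3/16 = 64.875
  brown short-haired: 346 × 3/16 = 64.875
  brown long-haired: 346 × 1/16 = 21.625
χ² = Σ (O − E)² / E
  black short-haired: (205 − 194.625)² / 194.625 = 0.5531
  black long-haired: (66 − 64.875)² / 64.875 = 0.0195
  brown short-haired: (54 − 64.875)² / 64.875 = 1.8230
  brown long-haired: (21 − 21.625)² / 21.625 = 0.0181
χ² = 0.5531 + 0.0195 + 1.8230 + 0.0181 = 2.4137 ≈ 2.414

2.414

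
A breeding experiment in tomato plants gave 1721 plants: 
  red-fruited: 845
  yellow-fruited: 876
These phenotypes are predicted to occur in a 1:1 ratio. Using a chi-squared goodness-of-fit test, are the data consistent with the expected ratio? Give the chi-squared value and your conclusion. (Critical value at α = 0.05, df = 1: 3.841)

Under the 1:1 hypothesis (Σ ratio = 2, N = 1721):
  red-fruited: 1721 × 1/2 = 860.5
  yellow-fruited: 1721 × 1/2 = 860.5
χ² = Σ (O − E)² / E
  red-fruited: (845 − 860.5)² / 860.5 = 0.2792
  yellow-fruited: (876 − 860.5)² / 860.5 = 0.2792
χ² = 0.2792 + 0.2792 = 0.5584 ≈ 0.558
Degrees of freedom = 2 − 1 = 1; critical value at α = 0.05 is 3.841.
Since 0.558 < 3.841, we fail to reject the null hypothesis — the data are consistent with the 1:1 ratio.

0.558; consistent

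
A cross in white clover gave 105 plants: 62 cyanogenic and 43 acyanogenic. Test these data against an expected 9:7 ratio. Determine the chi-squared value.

0.334

Total ratio parts = 16. Expected numbers out of 105:
  cyanogenic: 105 × 9/16 = 59.0625
  acyanogenic: 105 × 7/16 = 45.9375
χ² = Σ (O − E)² / E
  cyanogenic: (62 − 59.0625)² / 59.0625 = 0.1461
  acyanogenic: (43 − 45.9375)² / 45.9375 = 0.1878
χ² = 0.1461 + 0.1878 = 0.3339 ≈ 0.334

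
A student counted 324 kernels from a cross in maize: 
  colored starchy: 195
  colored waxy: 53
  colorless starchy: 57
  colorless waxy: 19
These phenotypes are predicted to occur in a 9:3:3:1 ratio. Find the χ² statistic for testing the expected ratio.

2.189

Expected counts for N = 324 under a 9:3:3:1 ratio (total parts = 16):
  colored starchy: 324 × 9/16 = 182.25
  colored waxy: 324 × 3/16 = 60.75
  colorless starchy: 324 × 3/16 = 60.75
  colorless waxy: 324 × 1/16 = 20.25
χ² = Σ (O − E)² / E
  colored starchy: (195 − 182.25)² / 182.25 = 0.8920
  colored waxy: (53 − 60.75)² / 60.75 = 0.9887
  colorless starchy: (57 − 60.75)² / 60.75 = 0.2315
  colorless waxy: (19 − 20.25)² / 20.25 = 0.0772
χ² = 0.8920 + 0.9887 + 0.2315 + 0.0772 = 2.1894 ≈ 2.189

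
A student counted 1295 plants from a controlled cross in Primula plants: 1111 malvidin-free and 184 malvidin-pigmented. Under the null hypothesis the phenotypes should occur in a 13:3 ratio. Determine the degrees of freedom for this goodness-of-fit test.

1

A goodness-of-fit test with 2 phenotype classes has df = 2 − 1 = 1.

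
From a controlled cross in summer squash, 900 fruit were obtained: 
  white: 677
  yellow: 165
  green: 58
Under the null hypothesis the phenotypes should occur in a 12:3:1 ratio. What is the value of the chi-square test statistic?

The 12:3:1 ratio has 16 parts, so with N = 900 the expected counts are:
  white: 900 × 12/16 = 675
  yellow: 900 × 3/16 = 168.75
  green: 900 × 1/16 = 56.25
χ² = Σ (O − E)² / E
  white: (677 − 675)² / 675 = 0.0059
  yellow: (165 − 168.75)² / 168.75 = 0.0833
  green: (58 − 56.25)² / 56.25 = 0.0544
χ² = 0.0059 + 0.0833 + 0.0544 = 0.1436 ≈ 0.144

0.144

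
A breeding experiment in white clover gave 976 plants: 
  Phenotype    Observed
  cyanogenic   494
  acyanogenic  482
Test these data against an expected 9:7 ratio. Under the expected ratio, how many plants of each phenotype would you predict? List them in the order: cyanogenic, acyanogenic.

Expected counts for N = 976 under a 9:7 ratio (total parts = 16):
  cyanogenic: 976 × 9/16 = 549
  acyanogenic: 976 × 7/16 = 427

549, 427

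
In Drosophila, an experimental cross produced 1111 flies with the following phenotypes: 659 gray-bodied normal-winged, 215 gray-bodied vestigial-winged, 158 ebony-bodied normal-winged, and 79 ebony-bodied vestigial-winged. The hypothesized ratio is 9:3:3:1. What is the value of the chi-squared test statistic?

Expected counts for N = 1111 under a 9:3:3:1 ratio (total parts = 16):
  gray-bodied normal-winged: 1111 × 9/16 = 624.9375
  gray-bodied vestigial-winged: 1111 × 3/16 = 208.3125
  ebony-bodied normal-winged: 1111 × 3/16 = 208.3125
  ebony-bodied vestigial-winged: 1111 × 1/16 = 69.4375
χ² = Σ (O − E)² / E
  gray-bodied normal-winged: (659 − 624.9375)² / 624.9375 = 1.8566
  gray-bodied vestigial-winged: (215 − 208.3125)² / 208.3125 = 0.2147
  ebony-bodied normal-winged: (158 − 208.3125)² / 208.3125 = 12.1517
  ebony-bodied vestigial-winged: (79 − 69.4375)² / 69.4375 = 1.3169
χ² = 1.8566 + 0.2147 + 12.1517 + 1.3169 = 15.5399 ≈ 15.540

15.540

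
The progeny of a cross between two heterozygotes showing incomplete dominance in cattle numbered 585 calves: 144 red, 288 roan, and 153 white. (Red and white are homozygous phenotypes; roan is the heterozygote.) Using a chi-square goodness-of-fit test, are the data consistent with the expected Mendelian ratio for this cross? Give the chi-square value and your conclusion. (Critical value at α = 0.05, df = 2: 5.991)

0.415; consistent

With incomplete dominance, a heterozygote × heterozygote cross gives a 1:2:1 phenotypic ratio.
Under the 1:2:1 hypothesis (Σ ratio = 4, N = 585):
  red: 585 × 1/4 = 146.25
  roan: 585 × 2/4 = 292.5
  white: 585 × 1/4 = 146.25
χ² = Σ (O − E)² / E
  red: (144 − 146.25)² / 146.25 = 0.0346
  roan: (288 − 292.5)² / 292.5 = 0.0692
  white: (153 − 146.25)² / 146.25 = 0.3115
χ² = 0.0346 + 0.0692 + 0.3115 = 0.4153 ≈ 0.415
Degrees of freedom = 3 − 1 = 2; critical value at α = 0.05 is 5.991.
Since 0.415 < 5.991, we fail to reject the null hypothesis — the data are consistent with the 1:2:1 ratio.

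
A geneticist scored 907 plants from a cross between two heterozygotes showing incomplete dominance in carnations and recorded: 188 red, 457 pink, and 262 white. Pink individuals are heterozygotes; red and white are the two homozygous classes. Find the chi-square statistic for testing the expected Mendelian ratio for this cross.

With incomplete dominance, a heterozygote × heterozygote cross gives a 1:2:1 phenotypic ratio.
Expected counts for N = 907 under a 1:2:1 ratio (total parts = 4):
  red: 907 × 1/4 = 226.75
  pink: 907 × 2/4 = 453.5
  white: 907 × 1/4 = 226.75
χ² = Σ (O − E)² / E
  red: (188 − 226.75)² / 226.75 = 6.6221
  pink: (457 − 453.5)² / 453.5 = 0.0270
  white: (262 − 226.75)² / 226.75 = 5.4799
χ² = 6.6221 + 0.0270 + 5.4799 = 12.129

12.129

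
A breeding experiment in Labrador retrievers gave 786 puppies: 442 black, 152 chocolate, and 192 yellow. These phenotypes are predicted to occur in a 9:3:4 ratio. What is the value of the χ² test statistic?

The 9:3:4 ratio has 16 parts, so with N = 786 the expected counts are:
  black: 786 × 9/16 = 442.125
  chocolate: 786 × 3/16 = 147.375
  yellow: 786 × 4/16 = 196.5
χ² = Σ (O − E)² / E
  black: (442 − 442.125)² / 442.125 = 0.0000
  chocolate: (152 − 147.375)² / 147.375 = 0.1451
  yellow: (192 − 196.5)² / 196.5 = 0.1031
χ² = 0.0000 + 0.1451 + 0.1031 = 0.2482 ≈ 0.248

0.248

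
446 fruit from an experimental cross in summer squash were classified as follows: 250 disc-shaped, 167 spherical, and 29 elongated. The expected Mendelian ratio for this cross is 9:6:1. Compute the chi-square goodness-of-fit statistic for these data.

Total ratio parts = 16. Expected numbers out of 446:
  disc-shaped: 446 × 9/16 = 250.875
  spherical: 446 × 6/16 = 167.25
  elongated: 446 × 1/16 = 27.875
χ² = Σ (O − E)² / E
  disc-shaped: (250 − 250.875)² / 250.875 = 0.0031
  spherical: (167 − 167.25)² / 167.25 = 0.0004
  elongated: (29 − 27.875)² / 27.875 = 0.0454
χ² = 0.0031 + 0.0004 + 0.0454 = 0.0489 ≈ 0.049

0.049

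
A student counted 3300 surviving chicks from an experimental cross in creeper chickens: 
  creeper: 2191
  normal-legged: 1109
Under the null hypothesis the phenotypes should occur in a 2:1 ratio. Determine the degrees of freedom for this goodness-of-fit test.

1

A goodness-of-fit test with 2 phenotype classes has df = 2 − 1 = 1.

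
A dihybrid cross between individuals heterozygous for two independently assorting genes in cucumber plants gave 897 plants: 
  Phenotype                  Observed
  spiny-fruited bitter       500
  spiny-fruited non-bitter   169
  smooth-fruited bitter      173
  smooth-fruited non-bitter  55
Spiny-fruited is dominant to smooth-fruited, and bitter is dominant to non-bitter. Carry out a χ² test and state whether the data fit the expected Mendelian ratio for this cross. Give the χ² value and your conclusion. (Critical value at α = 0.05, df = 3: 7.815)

0.203; consistent

A dihybrid F₂ with independent assortment and complete dominance at both loci gives a 9:3:3:1 phenotypic ratio.
Total ratio parts = 16. Expected numbers out of 897:
  spiny-fruited bitter: 897 × 9/16 = 504.5625
  spiny-fruited non-bitter: 897 × 3/16 = 168.1875
  smooth-fruited bitter: 897 × 3/16 = 168.1875
  smooth-fruited non-bitter: 897 × 1/16 = 56.0625
χ² = Σ (O − E)² / E
  spiny-fruited bitter: (500 − 504.5625)² / 504.5625 = 0.0413
  spiny-fruited non-bitter: (169 − 168.1875)² / 168.1875 = 0.0039
  smooth-fruited bitter: (173 − 168.1875)² / 168.1875 = 0.1377
  smooth-fruited non-bitter: (55 − 56.0625)² / 56.0625 = 0.0201
χ² = 0.0413 + 0.0039 + 0.1377 + 0.0201 = 0.203
Degrees of freedom = 4 − 1 = 3; critical value at α = 0.05 is 7.815.
Since 0.203 < 7.815, we fail to reject the null hypothesis — the data are consistent with the 9:3:3:1 ratio.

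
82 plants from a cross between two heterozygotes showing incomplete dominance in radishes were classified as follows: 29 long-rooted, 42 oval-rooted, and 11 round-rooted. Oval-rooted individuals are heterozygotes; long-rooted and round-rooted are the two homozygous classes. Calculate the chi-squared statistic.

7.951

With incomplete dominance, a heterozygote × heterozygote cross gives a 1:2:1 phenotypic ratio.
The 1:2:1 ratio has 4 parts, so with N = 82 the expected counts are:
  long-rooted: 82 × 1/4 = 20.5
  oval-rooted: 82 × 2/4 = 41
  round-rooted: 82 × 1/4 = 20.5
χ² = Σ (O − E)² / E
  long-rooted: (29 − 20.5)² / 20.5 = 3.5244
  oval-rooted: (42 − 41)² / 41 = 0.0244
  round-rooted: (11 − 20.5)² / 20.5 = 4.4024
χ² = 3.5244 + 0.0244 + 4.4024 = 7.9512 ≈ 7.951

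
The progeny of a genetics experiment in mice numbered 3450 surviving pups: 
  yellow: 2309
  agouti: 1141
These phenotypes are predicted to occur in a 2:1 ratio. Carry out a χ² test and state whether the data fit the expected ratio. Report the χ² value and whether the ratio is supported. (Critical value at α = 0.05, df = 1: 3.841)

0.106; consistent

The 2:1 ratio has 3 parts, so with N = 3450 the expected counts are:
  yellow: 3450 × 2/3 = 2300
  agouti: 3450 × 1/3 = 1150
χ² = Σ (O − E)² / E
  yellow: (2309 − 2300)² / 2300 = 0.0352
  agouti: (1141 − 1150)² / 1150 = 0.0704
χ² = 0.0352 + 0.0704 = 0.1056 ≈ 0.106
Degrees of freedom = 2 − 1 = 1; critical value at α = 0.05 is 3.841.
Since 0.106 < 3.841, we fail to reject the null hypothesis — the data are consistent with the 2:1 ratio.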